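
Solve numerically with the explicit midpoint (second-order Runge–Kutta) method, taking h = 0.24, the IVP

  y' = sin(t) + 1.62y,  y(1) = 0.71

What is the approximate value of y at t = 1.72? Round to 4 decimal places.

Midpoint: k1 = f(t_n, y_n); k2 = f(t_n + h/2, y_n + (h/2)·k1); y_{n+1} = y_n + h·k2.
t=1.000000, y=0.710000:
  k1 = f(1.000000, 0.710000) = 1.991671
  k2 = f(1.120000, 0.949001) = 2.437481
  y ← 0.710000 + 0.24·2.437481 = 1.294996
t=1.240000, y=1.294996:
  k1 = f(1.240000, 1.294996) = 3.043677
  k2 = f(1.360000, 1.660237) = 3.667448
  y ← 1.294996 + 0.24·3.667448 = 2.175183
t=1.480000, y=2.175183:
  k1 = f(1.480000, 2.175183) = 4.519677
  k2 = f(1.600000, 2.717544) = 5.401995
  y ← 2.175183 + 0.24·5.401995 = 3.471662
y(1.72) ≈ 3.4717

3.4717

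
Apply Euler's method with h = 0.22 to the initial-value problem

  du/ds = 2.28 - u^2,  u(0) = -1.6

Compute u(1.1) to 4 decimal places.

-2.9432

Euler: u_{n+1} = u_n + h·f(s_n, u_n).
s=0.000000, u=-1.600000: f=-0.280000 → u ← -1.600000 + 0.22·(-0.280000) = -1.661600
s=0.220000, u=-1.661600: f=-0.480915 → u ← -1.661600 + 0.22·(-0.480915) = -1.767401
s=0.440000, u=-1.767401: f=-0.843707 → u ← -1.767401 + 0.22·(-0.843707) = -1.953017
s=0.660000, u=-1.953017: f=-1.534274 → u ← -1.953017 + 0.22·(-1.534274) = -2.290557
s=0.880000, u=-2.290557: f=-2.966652 → u ← -2.290557 + 0.22·(-2.966652) = -2.943221
u(1.1) ≈ -2.9432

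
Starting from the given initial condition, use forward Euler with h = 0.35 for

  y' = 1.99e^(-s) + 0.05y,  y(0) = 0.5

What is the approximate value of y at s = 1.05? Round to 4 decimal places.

2.0931

Euler: y_{n+1} = y_n + h·f(s_n, y_n).
s=0.000000, y=0.500000: f=2.015000 → y ← 0.500000 + 0.35·2.015000 = 1.205250
s=0.350000, y=1.205250: f=1.462592 → y ← 1.205250 + 0.35·1.462592 = 1.717157
s=0.700000, y=1.717157: f=1.074063 → y ← 1.717157 + 0.35·1.074063 = 2.093079
y(1.05) ≈ 2.0931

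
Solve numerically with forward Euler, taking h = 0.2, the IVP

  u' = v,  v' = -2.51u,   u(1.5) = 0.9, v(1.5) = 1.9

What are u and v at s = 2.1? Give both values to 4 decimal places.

1.7308, 0.0177

Euler on (u,v): u_{n+1} = u_n + h·u', v_{n+1} = v_n + h·v'.
1.500000: (0.900000, 1.900000); f=(1.900000, -2.259000) → (1.280000, 1.448200)
1.700000: (1.280000, 1.448200); f=(1.448200, -3.212800) → (1.569640, 0.805640)
1.900000: (1.569640, 0.805640); f=(0.805640, -3.939796) → (1.730768, 0.017681)
(u(2.1), v(2.1)) ≈ (1.7308, 0.0177)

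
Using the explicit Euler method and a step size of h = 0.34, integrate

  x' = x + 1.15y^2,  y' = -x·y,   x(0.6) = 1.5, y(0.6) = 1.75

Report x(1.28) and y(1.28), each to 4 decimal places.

4.5855, -0.0776

Euler on (x,y): x_{n+1} = x_n + h·x', y_{n+1} = y_n + h·y'.
0.600000: (1.500000, 1.750000); f=(5.021875, -2.625000) → (3.207438, 0.857500)
0.940000: (3.207438, 0.857500); f=(4.053040, -2.750378) → (4.585471, -0.077628)
(x(1.28), y(1.28)) ≈ (4.5855, -0.0776)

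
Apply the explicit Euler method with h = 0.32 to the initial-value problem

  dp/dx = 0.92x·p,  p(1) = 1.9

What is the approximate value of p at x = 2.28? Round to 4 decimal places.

Euler: p_{n+1} = p_n + h·f(x_n, p_n).
x=1.000000, p=1.900000: f=1.748000 → p ← 1.900000 + 0.32·1.748000 = 2.459360
x=1.320000, p=2.459360: f=2.986647 → p ← 2.459360 + 0.32·2.986647 = 3.415087
x=1.640000, p=3.415087: f=5.152683 → p ← 3.415087 + 0.32·5.152683 = 5.063946
x=1.960000, p=5.063946: f=9.131307 → p ← 5.063946 + 0.32·9.131307 = 7.985964
p(2.28) ≈ 7.9860

7.9860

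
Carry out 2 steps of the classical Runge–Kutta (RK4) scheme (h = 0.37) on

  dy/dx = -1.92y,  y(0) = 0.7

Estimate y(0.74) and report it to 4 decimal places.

0.1700

RK4: k1 = f(x_n, y_n); k2 = f(x_n + h/2, y_n + (h/2)·k1); k3 = f(x_n + h/2, y_n + (h/2)·k2); k4 = f(x_n + h, y_n + h·k3); y_{n+1} = y_n + (h/6)·(k1 + 2k2 + 2k3 + k4).
x=0.000000, y=0.700000:
  k1 = f(0.000000, 0.700000) = -1.344000
  k2 = f(0.185000, 0.451360) = -0.866611
  k3 = f(0.185000, 0.539677) = -1.036180
  k4 = f(0.370000, 0.316614) = -0.607898
  y ← 0.700000 + (0.37/6)·(k1 + 2k2 + 2k3 + k4) = 0.344955
x=0.370000, y=0.344955:
  k1 = f(0.370000, 0.344955) = -0.662314
  k2 = f(0.555000, 0.222427) = -0.427060
  k3 = f(0.555000, 0.265949) = -0.510623
  k4 = f(0.740000, 0.156025) = -0.299568
  y ← 0.344955 + (0.37/6)·(k1 + 2k2 + 2k3 + k4) = 0.169992
y(0.74) ≈ 0.1700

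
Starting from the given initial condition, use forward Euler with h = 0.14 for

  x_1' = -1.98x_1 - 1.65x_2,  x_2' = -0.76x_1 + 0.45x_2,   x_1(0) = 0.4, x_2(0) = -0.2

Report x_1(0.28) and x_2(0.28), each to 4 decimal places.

Euler on (x_1,x_2): x_1_{n+1} = x_1_n + h·x_1', x_2_{n+1} = x_2_n + h·x_2'.
0.000000: (0.400000, -0.200000); f=(-0.462000, -0.394000) → (0.335320, -0.255160)
0.140000: (0.335320, -0.255160); f=(-0.242920, -0.369665) → (0.301311, -0.306913)
(x_1(0.28), x_2(0.28)) ≈ (0.3013, -0.3069)

0.3013, -0.3069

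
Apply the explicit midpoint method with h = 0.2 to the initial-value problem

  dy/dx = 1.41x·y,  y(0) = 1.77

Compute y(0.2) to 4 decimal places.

1.8199

Midpoint: k1 = f(x_n, y_n); k2 = f(x_n + h/2, y_n + (h/2)·k1); y_{n+1} = y_n + h·k2.
x=0.000000, y=1.770000:
  k1 = f(0.000000, 1.770000) = 0.000000
  k2 = f(0.100000, 1.770000) = 0.249570
  y ← 1.770000 + 0.2·0.249570 = 1.819914
y(0.2) ≈ 1.8199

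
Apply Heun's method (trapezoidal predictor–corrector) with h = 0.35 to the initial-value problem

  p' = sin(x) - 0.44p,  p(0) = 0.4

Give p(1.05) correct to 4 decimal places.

Heun: k1 = f(x_n, p_n); k2 = f(x_n + h, p_n + h·k1); p_{n+1} = p_n + (h/2)·(k1 + k2).
x=0.000000, p=0.400000:
  k1 = f(0.000000, 0.400000) = -0.176000
  k2 = f(0.350000, 0.338400) = 0.194002
  p ← 0.400000 + (0.35/2)·(-0.176000 + 0.194002) = 0.403150
x=0.350000, p=0.403150:
  k1 = f(0.350000, 0.403150) = 0.165512
  k2 = f(0.700000, 0.461079) = 0.441343
  p ← 0.403150 + (0.35/2)·(0.165512 + 0.441343) = 0.509350
x=0.700000, p=0.509350:
  k1 = f(0.700000, 0.509350) = 0.420104
  k2 = f(1.050000, 0.656386) = 0.578613
  p ← 0.509350 + (0.35/2)·(0.420104 + 0.578613) = 0.684125
p(1.05) ≈ 0.6841

0.6841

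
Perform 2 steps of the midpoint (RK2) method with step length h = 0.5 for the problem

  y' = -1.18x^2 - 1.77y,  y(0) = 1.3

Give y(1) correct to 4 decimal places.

0.0484

Midpoint: k1 = f(x_n, y_n); k2 = f(x_n + h/2, y_n + (h/2)·k1); y_{n+1} = y_n + h·k2.
x=0.000000, y=1.300000:
  k1 = f(0.000000, 1.300000) = -2.301000
  k2 = f(0.250000, 0.724750) = -1.356558
  y ← 1.300000 + 0.5·(-1.356558) = 0.621721
x=0.500000, y=0.621721:
  k1 = f(0.500000, 0.621721) = -1.395447
  k2 = f(0.750000, 0.272860) = -1.146711
  y ← 0.621721 + 0.5·(-1.146711) = 0.048366
y(1) ≈ 0.0484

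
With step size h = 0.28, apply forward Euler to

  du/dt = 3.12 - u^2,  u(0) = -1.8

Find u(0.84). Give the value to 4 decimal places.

-2.0401

Euler: u_{n+1} = u_n + h·f(t_n, u_n).
t=0.000000, u=-1.800000: f=-0.120000 → u ← -1.800000 + 0.28·(-0.120000) = -1.833600
t=0.280000, u=-1.833600: f=-0.242089 → u ← -1.833600 + 0.28·(-0.242089) = -1.901385
t=0.560000, u=-1.901385: f=-0.495265 → u ← -1.901385 + 0.28·(-0.495265) = -2.040059
u(0.84) ≈ -2.0401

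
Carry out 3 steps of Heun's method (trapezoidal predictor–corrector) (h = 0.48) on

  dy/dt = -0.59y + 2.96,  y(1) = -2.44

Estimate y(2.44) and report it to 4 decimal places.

Heun: k1 = f(t_n, y_n); k2 = f(t_n + h, y_n + h·k1); y_{n+1} = y_n + (h/2)·(k1 + k2).
t=1.000000, y=-2.440000:
  k1 = f(1.000000, -2.440000) = 4.399600
  k2 = f(1.480000, -0.328192) = 3.153633
  y ← -2.440000 + (0.48/2)·(4.399600 + 3.153633) = -0.627224
t=1.480000, y=-0.627224:
  k1 = f(1.480000, -0.627224) = 3.330062
  k2 = f(1.960000, 0.971206) = 2.386989
  y ← -0.627224 + (0.48/2)·(3.330062 + 2.386989) = 0.744868
t=1.960000, y=0.744868:
  k1 = f(1.960000, 0.744868) = 2.520528
  k2 = f(2.440000, 1.954721) = 1.806714
  y ← 0.744868 + (0.48/2)·(2.520528 + 1.806714) = 1.783406
y(2.44) ≈ 1.7834

1.7834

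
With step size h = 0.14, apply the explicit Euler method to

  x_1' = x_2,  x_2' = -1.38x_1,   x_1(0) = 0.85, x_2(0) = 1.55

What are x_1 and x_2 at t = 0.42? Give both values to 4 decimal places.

Euler on (x_1,x_2): x_1_{n+1} = x_1_n + h·x_1', x_2_{n+1} = x_2_n + h·x_2'.
0.000000: (0.850000, 1.550000); f=(1.550000, -1.173000) → (1.067000, 1.385780)
0.140000: (1.067000, 1.385780); f=(1.385780, -1.472460) → (1.261009, 1.179636)
0.280000: (1.261009, 1.179636); f=(1.179636, -1.740193) → (1.426158, 0.936009)
(x_1(0.42), x_2(0.42)) ≈ (1.4262, 0.9360)

1.4262, 0.9360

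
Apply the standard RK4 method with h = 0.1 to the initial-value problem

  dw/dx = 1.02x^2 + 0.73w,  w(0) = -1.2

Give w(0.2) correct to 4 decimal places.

RK4: k1 = f(x_n, w_n); k2 = f(x_n + h/2, w_n + (h/2)·k1); k3 = f(x_n + h/2, w_n + (h/2)·k2); k4 = f(x_n + h, w_n + h·k3); w_{n+1} = w_n + (h/6)·(k1 + 2k2 + 2k3 + k4).
x=0.000000, w=-1.200000:
  k1 = f(0.000000, -1.200000) = -0.876000
  k2 = f(0.050000, -1.243800) = -0.905424
  k3 = f(0.050000, -1.245271) = -0.906498
  k4 = f(0.100000, -1.290650) = -0.931974
  w ← -1.200000 + (0.1/6)·(k1 + 2k2 + 2k3 + k4) = -1.290530
x=0.100000, w=-1.290530:
  k1 = f(0.100000, -1.290530) = -0.931887
  k2 = f(0.150000, -1.337125) = -0.953151
  k3 = f(0.150000, -1.338188) = -0.953927
  k4 = f(0.200000, -1.385923) = -0.970924
  w ← -1.290530 + (0.1/6)·(k1 + 2k2 + 2k3 + k4) = -1.385813
w(0.2) ≈ -1.3858

-1.3858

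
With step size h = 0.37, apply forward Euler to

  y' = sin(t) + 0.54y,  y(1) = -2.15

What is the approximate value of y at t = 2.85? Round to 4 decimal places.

-2.9408

Euler: y_{n+1} = y_n + h·f(t_n, y_n).
t=1.000000, y=-2.150000: f=-0.319529 → y ← -2.150000 + 0.37·(-0.319529) = -2.268226
t=1.370000, y=-2.268226: f=-0.244934 → y ← -2.268226 + 0.37·(-0.244934) = -2.358851
t=1.740000, y=-2.358851: f=-0.288060 → y ← -2.358851 + 0.37·(-0.288060) = -2.465434
t=2.110000, y=-2.465434: f=-0.473216 → y ← -2.465434 + 0.37·(-0.473216) = -2.640524
t=2.480000, y=-2.640524: f=-0.811509 → y ← -2.640524 + 0.37·(-0.811509) = -2.940782
y(2.85) ≈ -2.9408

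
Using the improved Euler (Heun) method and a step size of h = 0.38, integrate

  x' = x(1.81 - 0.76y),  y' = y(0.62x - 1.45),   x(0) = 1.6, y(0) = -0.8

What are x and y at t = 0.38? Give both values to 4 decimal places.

3.6838, -0.7873

Heun on (x,y): k1 = f(t_n, state_n); k2 = f(t_n + h, state_n + h·k1); state_{n+1} = state_n + (h/2)·(k1 + k2).
0.000000: (1.600000, -0.800000)
  k1 = (3.868800, 0.366400)
  predictor → (3.070144, -0.660768)
  k2 = (7.098737, -0.299651)
  → (3.683832, -0.787318)
(x(0.38), y(0.38)) ≈ (3.6838, -0.7873)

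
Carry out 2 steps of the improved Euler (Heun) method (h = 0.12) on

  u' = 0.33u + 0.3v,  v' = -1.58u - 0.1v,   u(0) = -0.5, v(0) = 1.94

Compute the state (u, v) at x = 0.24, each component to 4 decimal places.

Heun on (u,v): k1 = f(x_n, state_n); k2 = f(x_n + h, state_n + h·k1); state_{n+1} = state_n + (h/2)·(k1 + k2).
0.000000: (-0.500000, 1.940000)
  k1 = (0.417000, 0.596000)
  predictor → (-0.449960, 2.011520)
  k2 = (0.454969, 0.509785)
  → (-0.447682, 2.006347)
0.120000: (-0.447682, 2.006347)
  k1 = (0.454169, 0.506703)
  predictor → (-0.393182, 2.067151)
  k2 = (0.490396, 0.414512)
  → (-0.391008, 2.061620)
(u(0.24), v(0.24)) ≈ (-0.3910, 2.0616)

-0.3910, 2.0616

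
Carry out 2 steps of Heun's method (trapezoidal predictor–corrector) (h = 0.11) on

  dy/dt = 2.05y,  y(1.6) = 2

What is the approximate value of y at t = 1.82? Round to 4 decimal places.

3.1296

Heun: k1 = f(t_n, y_n); k2 = f(t_n + h, y_n + h·k1); y_{n+1} = y_n + (h/2)·(k1 + k2).
t=1.600000, y=2.000000:
  k1 = f(1.600000, 2.000000) = 4.100000
  k2 = f(1.710000, 2.451000) = 5.024550
  y ← 2.000000 + (0.11/2)·(4.100000 + 5.024550) = 2.501850
t=1.710000, y=2.501850:
  k1 = f(1.710000, 2.501850) = 5.128793
  k2 = f(1.820000, 3.066017) = 6.285336
  y ← 2.501850 + (0.11/2)·(5.128793 + 6.285336) = 3.129627
y(1.82) ≈ 3.1296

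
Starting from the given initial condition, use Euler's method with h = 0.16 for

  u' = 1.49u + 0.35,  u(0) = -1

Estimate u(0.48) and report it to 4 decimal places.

-1.6880

Euler: u_{n+1} = u_n + h·f(s_n, u_n).
s=0.000000, u=-1.000000: f=-1.140000 → u ← -1.000000 + 0.16·(-1.140000) = -1.182400
s=0.160000, u=-1.182400: f=-1.411776 → u ← -1.182400 + 0.16·(-1.411776) = -1.408284
s=0.320000, u=-1.408284: f=-1.748343 → u ← -1.408284 + 0.16·(-1.748343) = -1.688019
u(0.48) ≈ -1.6880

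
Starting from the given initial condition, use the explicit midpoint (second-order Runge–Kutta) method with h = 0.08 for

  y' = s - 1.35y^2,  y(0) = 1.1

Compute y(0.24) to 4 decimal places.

0.8374

Midpoint: k1 = f(s_n, y_n); k2 = f(s_n + h/2, y_n + (h/2)·k1); y_{n+1} = y_n + h·k2.
s=0.000000, y=1.100000:
  k1 = f(0.000000, 1.100000) = -1.633500
  k2 = f(0.040000, 1.034660) = -1.405204
  y ← 1.100000 + 0.08·(-1.405204) = 0.987584
s=0.080000, y=0.987584:
  k1 = f(0.080000, 0.987584) = -1.236684
  k2 = f(0.120000, 0.938116) = -1.068084
  y ← 0.987584 + 0.08·(-1.068084) = 0.902137
s=0.160000, y=0.902137:
  k1 = f(0.160000, 0.902137) = -0.938699
  k2 = f(0.200000, 0.864589) = -0.809144
  y ← 0.902137 + 0.08·(-0.809144) = 0.837405
y(0.24) ≈ 0.8374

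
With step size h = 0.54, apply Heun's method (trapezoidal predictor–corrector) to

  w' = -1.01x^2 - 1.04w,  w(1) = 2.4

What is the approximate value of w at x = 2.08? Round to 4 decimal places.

-1.0673

Heun: k1 = f(x_n, w_n); k2 = f(x_n + h, w_n + h·k1); w_{n+1} = w_n + (h/2)·(k1 + k2).
x=1.000000, w=2.400000:
  k1 = f(1.000000, 2.400000) = -3.506000
  k2 = f(1.540000, 0.506760) = -2.922346
  w ← 2.400000 + (0.54/2)·(-3.506000 + (-2.922346)) = 0.664346
x=1.540000, w=0.664346:
  k1 = f(1.540000, 0.664346) = -3.086236
  k2 = f(2.080000, -1.002221) = -3.327354
  w ← 0.664346 + (0.54/2)·(-3.086236 + (-3.327354)) = -1.067323
w(2.08) ≈ -1.0673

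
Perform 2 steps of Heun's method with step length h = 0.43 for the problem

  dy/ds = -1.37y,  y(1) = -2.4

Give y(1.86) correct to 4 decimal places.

-0.8197

Heun: k1 = f(s_n, y_n); k2 = f(s_n + h, y_n + h·k1); y_{n+1} = y_n + (h/2)·(k1 + k2).
s=1.000000, y=-2.400000:
  k1 = f(1.000000, -2.400000) = 3.288000
  k2 = f(1.430000, -0.986160) = 1.351039
  y ← -2.400000 + (0.43/2)·(3.288000 + 1.351039) = -1.402607
s=1.430000, y=-1.402607:
  k1 = f(1.430000, -1.402607) = 1.921571
  k2 = f(1.860000, -0.576331) = 0.789574
  y ← -1.402607 + (0.43/2)·(1.921571 + 0.789574) = -0.819710
y(1.86) ≈ -0.8197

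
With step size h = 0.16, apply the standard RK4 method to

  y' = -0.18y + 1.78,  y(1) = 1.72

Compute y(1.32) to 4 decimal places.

2.1772

RK4: k1 = f(t_n, y_n); k2 = f(t_n + h/2, y_n + (h/2)·k1); k3 = f(t_n + h/2, y_n + (h/2)·k2); k4 = f(t_n + h, y_n + h·k3); y_{n+1} = y_n + (h/6)·(k1 + 2k2 + 2k3 + k4).
t=1.000000, y=1.720000:
  k1 = f(1.000000, 1.720000) = 1.470400
  k2 = f(1.080000, 1.837632) = 1.449226
  k3 = f(1.080000, 1.835938) = 1.449531
  k4 = f(1.160000, 1.951925) = 1.428654
  y ← 1.720000 + (0.16/6)·(k1 + 2k2 + 2k3 + k4) = 1.951908
t=1.160000, y=1.951908:
  k1 = f(1.160000, 1.951908) = 1.428656
  k2 = f(1.240000, 2.066201) = 1.408084
  k3 = f(1.240000, 2.064555) = 1.408380
  k4 = f(1.320000, 2.177249) = 1.388095
  y ← 1.951908 + (0.16/6)·(k1 + 2k2 + 2k3 + k4) = 2.177233
y(1.32) ≈ 2.1772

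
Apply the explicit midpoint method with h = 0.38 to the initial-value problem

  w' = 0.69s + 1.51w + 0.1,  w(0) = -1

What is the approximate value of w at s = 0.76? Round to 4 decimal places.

Midpoint: k1 = f(s_n, w_n); k2 = f(s_n + h/2, w_n + (h/2)·k1); w_{n+1} = w_n + h·k2.
s=0.000000, w=-1.000000:
  k1 = f(0.000000, -1.000000) = -1.410000
  k2 = f(0.190000, -1.267900) = -1.683429
  w ← -1.000000 + 0.38·(-1.683429) = -1.639703
s=0.380000, w=-1.639703:
  k1 = f(0.380000, -1.639703) = -2.113752
  k2 = f(0.570000, -2.041316) = -2.589087
  w ← -1.639703 + 0.38·(-2.589087) = -2.623556
w(0.76) ≈ -2.6236

-2.6236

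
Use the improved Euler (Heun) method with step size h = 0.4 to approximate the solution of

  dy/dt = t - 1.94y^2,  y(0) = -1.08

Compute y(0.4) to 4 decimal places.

-2.9816

Heun: k1 = f(t_n, y_n); k2 = f(t_n + h, y_n + h·k1); y_{n+1} = y_n + (h/2)·(k1 + k2).
t=0.000000, y=-1.080000:
  k1 = f(0.000000, -1.080000) = -2.262816
  k2 = f(0.400000, -1.985126) = -7.245010
  y ← -1.080000 + (0.4/2)·(-2.262816 + (-7.245010)) = -2.981565
y(0.4) ≈ -2.9816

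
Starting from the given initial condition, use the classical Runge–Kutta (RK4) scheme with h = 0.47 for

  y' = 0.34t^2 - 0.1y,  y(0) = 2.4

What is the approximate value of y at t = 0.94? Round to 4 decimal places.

2.2766

RK4: k1 = f(t_n, y_n); k2 = f(t_n + h/2, y_n + (h/2)·k1); k3 = f(t_n + h/2, y_n + (h/2)·k2); k4 = f(t_n + h, y_n + h·k3); y_{n+1} = y_n + (h/6)·(k1 + 2k2 + 2k3 + k4).
t=0.000000, y=2.400000:
  k1 = f(0.000000, 2.400000) = -0.240000
  k2 = f(0.235000, 2.343600) = -0.215584
  k3 = f(0.235000, 2.349338) = -0.216157
  k4 = f(0.470000, 2.298406) = -0.154735
  y ← 2.400000 + (0.47/6)·(k1 + 2k2 + 2k3 + k4) = 2.301440
t=0.470000, y=2.301440:
  k1 = f(0.470000, 2.301440) = -0.155038
  k2 = f(0.705000, 2.265006) = -0.057512
  k3 = f(0.705000, 2.287924) = -0.059804
  k4 = f(0.940000, 2.273332) = 0.073091
  y ← 2.301440 + (0.47/6)·(k1 + 2k2 + 2k3 + k4) = 2.276641
y(0.94) ≈ 2.2766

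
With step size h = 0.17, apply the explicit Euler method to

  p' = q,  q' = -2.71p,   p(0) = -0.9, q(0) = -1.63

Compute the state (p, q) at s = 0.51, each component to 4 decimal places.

-1.4981, -0.0356

Euler on (p,q): p_{n+1} = p_n + h·p', q_{n+1} = q_n + h·q'.
0.000000: (-0.900000, -1.630000); f=(-1.630000, 2.439000) → (-1.177100, -1.215370)
0.170000: (-1.177100, -1.215370); f=(-1.215370, 3.189941) → (-1.383713, -0.673080)
0.340000: (-1.383713, -0.673080); f=(-0.673080, 3.749862) → (-1.498137, -0.035603)
(p(0.51), q(0.51)) ≈ (-1.4981, -0.0356)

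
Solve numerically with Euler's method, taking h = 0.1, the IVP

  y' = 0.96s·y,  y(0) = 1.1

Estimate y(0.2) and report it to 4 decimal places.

1.1106

Euler: y_{n+1} = y_n + h·f(s_n, y_n).
s=0.000000, y=1.100000: f=0.000000 → y ← 1.100000 + 0.1·0.000000 = 1.100000
s=0.100000, y=1.100000: f=0.105600 → y ← 1.100000 + 0.1·0.105600 = 1.110560
y(0.2) ≈ 1.1106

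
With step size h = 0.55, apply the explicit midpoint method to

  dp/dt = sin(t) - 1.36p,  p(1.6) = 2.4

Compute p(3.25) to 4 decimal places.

Midpoint: k1 = f(t_n, p_n); k2 = f(t_n + h/2, p_n + (h/2)·k1); p_{n+1} = p_n + h·k2.
t=1.600000, p=2.400000:
  k1 = f(1.600000, 2.400000) = -2.264426
  k2 = f(1.875000, 1.777283) = -1.463019
  p ← 2.400000 + 0.55·(-1.463019) = 1.595340
t=2.150000, p=1.595340:
  k1 = f(2.150000, 1.595340) = -1.332763
  k2 = f(2.425000, 1.228830) = -1.014389
  p ← 1.595340 + 0.55·(-1.014389) = 1.037426
t=2.700000, p=1.037426:
  k1 = f(2.700000, 1.037426) = -0.983519
  k2 = f(2.975000, 0.766958) = -0.877240
  p ← 1.037426 + 0.55·(-0.877240) = 0.554944
p(3.25) ≈ 0.5549

0.5549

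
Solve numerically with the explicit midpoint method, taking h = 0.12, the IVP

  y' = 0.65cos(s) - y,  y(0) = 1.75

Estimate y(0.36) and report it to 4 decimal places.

1.4136

Midpoint: k1 = f(s_n, y_n); k2 = f(s_n + h/2, y_n + (h/2)·k1); y_{n+1} = y_n + h·k2.
s=0.000000, y=1.750000:
  k1 = f(0.000000, 1.750000) = -1.100000
  k2 = f(0.060000, 1.684000) = -1.035170
  y ← 1.750000 + 0.12·(-1.035170) = 1.625780
s=0.120000, y=1.625780:
  k1 = f(0.120000, 1.625780) = -0.980454
  k2 = f(0.180000, 1.566952) = -0.927454
  y ← 1.625780 + 0.12·(-0.927454) = 1.514485
s=0.240000, y=1.514485:
  k1 = f(0.240000, 1.514485) = -0.883115
  k2 = f(0.300000, 1.461498) = -0.840530
  y ← 1.514485 + 0.12·(-0.840530) = 1.413622
y(0.36) ≈ 1.4136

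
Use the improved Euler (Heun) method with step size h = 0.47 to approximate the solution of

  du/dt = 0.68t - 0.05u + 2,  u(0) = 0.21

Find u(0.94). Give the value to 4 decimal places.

2.3336

Heun: k1 = f(t_n, u_n); k2 = f(t_n + h, u_n + h·k1); u_{n+1} = u_n + (h/2)·(k1 + k2).
t=0.000000, u=0.210000:
  k1 = f(0.000000, 0.210000) = 1.989500
  k2 = f(0.470000, 1.145065) = 2.262347
  u ← 0.210000 + (0.47/2)·(1.989500 + 2.262347) = 1.209184
t=0.470000, u=1.209184:
  k1 = f(0.470000, 1.209184) = 2.259141
  k2 = f(0.940000, 2.270980) = 2.525651
  u ← 1.209184 + (0.47/2)·(2.259141 + 2.525651) = 2.333610
u(0.94) ≈ 2.3336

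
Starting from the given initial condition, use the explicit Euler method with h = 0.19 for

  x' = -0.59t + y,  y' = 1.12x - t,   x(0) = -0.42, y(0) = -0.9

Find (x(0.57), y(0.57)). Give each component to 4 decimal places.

-1.0616, -1.3937

Euler on (x,y): x_{n+1} = x_n + h·x', y_{n+1} = y_n + h·y'.
0.000000: (-0.420000, -0.900000); f=(-0.900000, -0.470400) → (-0.591000, -0.989376)
0.190000: (-0.591000, -0.989376); f=(-1.101476, -0.851920) → (-0.800280, -1.151241)
0.380000: (-0.800280, -1.151241); f=(-1.375441, -1.276314) → (-1.061614, -1.393740)
(x(0.57), y(0.57)) ≈ (-1.0616, -1.3937)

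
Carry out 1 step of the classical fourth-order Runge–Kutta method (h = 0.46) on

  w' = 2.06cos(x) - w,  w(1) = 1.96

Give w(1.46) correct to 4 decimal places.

1.4763

RK4: k1 = f(x_n, w_n); k2 = f(x_n + h/2, w_n + (h/2)·k1); k3 = f(x_n + h/2, w_n + (h/2)·k2); k4 = f(x_n + h, w_n + h·k3); w_{n+1} = w_n + (h/6)·(k1 + 2k2 + 2k3 + k4).
x=1.000000, w=1.960000:
  k1 = f(1.000000, 1.960000) = -0.846977
  k2 = f(1.230000, 1.765195) = -1.076666
  k3 = f(1.230000, 1.712367) = -1.023837
  k4 = f(1.460000, 1.489035) = -1.261261
  w ← 1.960000 + (0.46/6)·(k1 + 2k2 + 2k3 + k4) = 1.476291
w(1.46) ≈ 1.4763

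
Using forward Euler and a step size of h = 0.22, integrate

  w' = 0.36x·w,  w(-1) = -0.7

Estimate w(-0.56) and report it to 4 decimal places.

Euler: w_{n+1} = w_n + h·f(x_n, w_n).
x=-1.000000, w=-0.700000: f=0.252000 → w ← -0.700000 + 0.22·0.252000 = -0.644560
x=-0.780000, w=-0.644560: f=0.180992 → w ← -0.644560 + 0.22·0.180992 = -0.604742
w(-0.56) ≈ -0.6047

-0.6047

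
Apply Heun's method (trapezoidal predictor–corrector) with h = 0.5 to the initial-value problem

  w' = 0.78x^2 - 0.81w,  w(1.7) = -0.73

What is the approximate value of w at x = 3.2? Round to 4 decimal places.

4.5450

Heun: k1 = f(x_n, w_n); k2 = f(x_n + h, w_n + h·k1); w_{n+1} = w_n + (h/2)·(k1 + k2).
x=1.700000, w=-0.730000:
  k1 = f(1.700000, -0.730000) = 2.845500
  k2 = f(2.200000, 0.692750) = 3.214073
  w ← -0.730000 + (0.5/2)·(2.845500 + 3.214073) = 0.784893
x=2.200000, w=0.784893:
  k1 = f(2.200000, 0.784893) = 3.139437
  k2 = f(2.700000, 2.354611) = 3.778965
  w ← 0.784893 + (0.5/2)·(3.139437 + 3.778965) = 2.514493
x=2.700000, w=2.514493:
  k1 = f(2.700000, 2.514493) = 3.649460
  k2 = f(3.200000, 4.339224) = 4.472429
  w ← 2.514493 + (0.5/2)·(3.649460 + 4.472429) = 4.544966
w(3.2) ≈ 4.5450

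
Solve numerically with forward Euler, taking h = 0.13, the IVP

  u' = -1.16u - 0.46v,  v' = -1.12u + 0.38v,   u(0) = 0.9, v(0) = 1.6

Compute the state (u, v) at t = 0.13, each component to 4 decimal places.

0.6686, 1.5480

Euler on (u,v): u_{n+1} = u_n + h·u', v_{n+1} = v_n + h·v'.
0.000000: (0.900000, 1.600000); f=(-1.780000, -0.400000) → (0.668600, 1.548000)
(u(0.13), v(0.13)) ≈ (0.6686, 1.5480)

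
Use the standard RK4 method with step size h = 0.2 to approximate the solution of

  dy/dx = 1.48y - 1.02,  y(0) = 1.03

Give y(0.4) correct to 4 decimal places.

RK4: k1 = f(x_n, y_n); k2 = f(x_n + h/2, y_n + (h/2)·k1); k3 = f(x_n + h/2, y_n + (h/2)·k2); k4 = f(x_n + h, y_n + h·k3); y_{n+1} = y_n + (h/6)·(k1 + 2k2 + 2k3 + k4).
x=0.000000, y=1.030000:
  k1 = f(0.000000, 1.030000) = 0.504400
  k2 = f(0.100000, 1.080440) = 0.579051
  k3 = f(0.100000, 1.087905) = 0.590100
  k4 = f(0.200000, 1.148020) = 0.679069
  y ← 1.030000 + (0.2/6)·(k1 + 2k2 + 2k3 + k4) = 1.147392
x=0.200000, y=1.147392:
  k1 = f(0.200000, 1.147392) = 0.678141
  k2 = f(0.300000, 1.215206) = 0.778506
  k3 = f(0.300000, 1.225243) = 0.793360
  k4 = f(0.400000, 1.306064) = 0.912975
  y ← 1.147392 + (0.2/6)·(k1 + 2k2 + 2k3 + k4) = 1.305221
y(0.4) ≈ 1.3052

1.3052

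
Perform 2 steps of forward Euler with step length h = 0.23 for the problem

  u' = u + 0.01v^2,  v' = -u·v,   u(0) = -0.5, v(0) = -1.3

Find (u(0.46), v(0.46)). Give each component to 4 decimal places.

Euler on (u,v): u_{n+1} = u_n + h·u', v_{n+1} = v_n + h·v'.
0.000000: (-0.500000, -1.300000); f=(-0.483100, -0.650000) → (-0.611113, -1.449500)
0.230000: (-0.611113, -1.449500); f=(-0.590102, -0.885808) → (-0.746837, -1.653236)
(u(0.46), v(0.46)) ≈ (-0.7468, -1.6532)

-0.7468, -1.6532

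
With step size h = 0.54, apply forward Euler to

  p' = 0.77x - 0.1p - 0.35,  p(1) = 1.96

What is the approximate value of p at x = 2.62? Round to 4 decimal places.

2.9651

Euler: p_{n+1} = p_n + h·f(x_n, p_n).
x=1.000000, p=1.960000: f=0.224000 → p ← 1.960000 + 0.54·0.224000 = 2.080960
x=1.540000, p=2.080960: f=0.627704 → p ← 2.080960 + 0.54·0.627704 = 2.419920
x=2.080000, p=2.419920: f=1.009608 → p ← 2.419920 + 0.54·1.009608 = 2.965108
p(2.62) ≈ 2.9651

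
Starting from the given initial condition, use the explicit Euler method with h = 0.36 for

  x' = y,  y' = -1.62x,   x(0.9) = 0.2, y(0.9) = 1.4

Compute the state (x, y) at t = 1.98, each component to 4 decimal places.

1.4802, 0.1928

Euler on (x,y): x_{n+1} = x_n + h·x', y_{n+1} = y_n + h·y'.
0.900000: (0.200000, 1.400000); f=(1.400000, -0.324000) → (0.704000, 1.283360)
1.260000: (0.704000, 1.283360); f=(1.283360, -1.140480) → (1.166010, 0.872787)
1.620000: (1.166010, 0.872787); f=(0.872787, -1.888936) → (1.480213, 0.192770)
(x(1.98), y(1.98)) ≈ (1.4802, 0.1928)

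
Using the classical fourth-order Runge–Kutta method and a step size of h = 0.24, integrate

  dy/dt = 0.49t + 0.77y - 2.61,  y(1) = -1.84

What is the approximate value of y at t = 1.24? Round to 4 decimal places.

RK4: k1 = f(t_n, y_n); k2 = f(t_n + h/2, y_n + (h/2)·k1); k3 = f(t_n + h/2, y_n + (h/2)·k2); k4 = f(t_n + h, y_n + h·k3); y_{n+1} = y_n + (h/6)·(k1 + 2k2 + 2k3 + k4).
t=1.000000, y=-1.840000:
  k1 = f(1.000000, -1.840000) = -3.536800
  k2 = f(1.120000, -2.264416) = -3.804800
  k3 = f(1.120000, -2.296576) = -3.829564
  k4 = f(1.240000, -2.759095) = -4.126903
  y ← -1.840000 + (0.24/6)·(k1 + 2k2 + 2k3 + k4) = -2.757297
y(1.24) ≈ -2.7573

-2.7573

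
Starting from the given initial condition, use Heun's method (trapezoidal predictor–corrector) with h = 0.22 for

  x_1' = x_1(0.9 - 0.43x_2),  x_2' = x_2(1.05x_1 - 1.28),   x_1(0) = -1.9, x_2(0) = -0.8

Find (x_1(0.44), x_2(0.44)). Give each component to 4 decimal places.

-3.0197, -0.2097

Heun on (x_1,x_2): k1 = f(x_n, state_n); k2 = f(x_n + h, state_n + h·k1); state_{n+1} = state_n + (h/2)·(k1 + k2).
0.000000: (-1.900000, -0.800000)
  k1 = (-2.363600, 2.620000)
  predictor → (-2.419992, -0.223600)
  k2 = (-2.410670, 0.854374)
  → (-2.425170, -0.417819)
0.220000: (-2.425170, -0.417819)
  k1 = (-2.618364, 1.598754)
  predictor → (-3.001210, -0.066093)
  k2 = (-2.786383, 0.292876)
  → (-3.019692, -0.209740)
(x_1(0.44), x_2(0.44)) ≈ (-3.0197, -0.2097)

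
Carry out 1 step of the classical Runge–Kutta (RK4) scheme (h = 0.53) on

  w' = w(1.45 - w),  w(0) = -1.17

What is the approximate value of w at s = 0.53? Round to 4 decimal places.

-11.8608

RK4: k1 = f(s_n, w_n); k2 = f(s_n + h/2, w_n + (h/2)·k1); k3 = f(s_n + h/2, w_n + (h/2)·k2); k4 = f(s_n + h, w_n + h·k3); w_{n+1} = w_n + (h/6)·(k1 + 2k2 + 2k3 + k4).
s=0.000000, w=-1.170000:
  k1 = f(0.000000, -1.170000) = -3.065400
  k2 = f(0.265000, -1.982331) = -6.804016
  k3 = f(0.265000, -2.973064) = -13.150054
  k4 = f(0.530000, -8.139529) = -78.054246
  w ← -1.170000 + (0.53/6)·(k1 + 2k2 + 2k3 + k4) = -11.860788
w(0.53) ≈ -11.8608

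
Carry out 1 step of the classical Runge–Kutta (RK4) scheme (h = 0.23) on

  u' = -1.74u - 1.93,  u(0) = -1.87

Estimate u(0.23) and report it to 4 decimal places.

-1.6191

RK4: k1 = f(x_n, u_n); k2 = f(x_n + h/2, u_n + (h/2)·k1); k3 = f(x_n + h/2, u_n + (h/2)·k2); k4 = f(x_n + h, u_n + h·k3); u_{n+1} = u_n + (h/6)·(k1 + 2k2 + 2k3 + k4).
x=0.000000, u=-1.870000:
  k1 = f(0.000000, -1.870000) = 1.323800
  k2 = f(0.115000, -1.717763) = 1.058908
  k3 = f(0.115000, -1.748226) = 1.111913
  k4 = f(0.230000, -1.614260) = 0.878813
  u ← -1.870000 + (0.23/6)·(k1 + 2k2 + 2k3 + k4) = -1.619137
u(0.23) ≈ -1.6191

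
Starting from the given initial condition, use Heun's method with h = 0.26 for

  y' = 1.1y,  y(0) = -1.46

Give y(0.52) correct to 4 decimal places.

Heun: k1 = f(x_n, y_n); k2 = f(x_n + h, y_n + h·k1); y_{n+1} = y_n + (h/2)·(k1 + k2).
x=0.000000, y=-1.460000:
  k1 = f(0.000000, -1.460000) = -1.606000
  k2 = f(0.260000, -1.877560) = -2.065316
  y ← -1.460000 + (0.26/2)·(-1.606000 + (-2.065316)) = -1.937271
x=0.260000, y=-1.937271:
  k1 = f(0.260000, -1.937271) = -2.130998
  k2 = f(0.520000, -2.491331) = -2.740464
  y ← -1.937271 + (0.26/2)·(-2.130998 + (-2.740464)) = -2.570561
y(0.52) ≈ -2.5706

-2.5706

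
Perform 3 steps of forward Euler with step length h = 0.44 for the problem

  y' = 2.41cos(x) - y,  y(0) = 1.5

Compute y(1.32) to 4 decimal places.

Euler: y_{n+1} = y_n + h·f(x_n, y_n).
x=0.000000, y=1.500000: f=0.910000 → y ← 1.500000 + 0.44·0.910000 = 1.900400
x=0.440000, y=1.900400: f=0.280052 → y ← 1.900400 + 0.44·0.280052 = 2.023623
x=0.880000, y=2.023623: f=-0.488088 → y ← 2.023623 + 0.44·(-0.488088) = 1.808864
y(1.32) ≈ 1.8089

1.8089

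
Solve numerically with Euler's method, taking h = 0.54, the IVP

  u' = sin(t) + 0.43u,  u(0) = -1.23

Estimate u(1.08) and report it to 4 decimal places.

-1.5899

Euler: u_{n+1} = u_n + h·f(t_n, u_n).
t=0.000000, u=-1.230000: f=-0.528900 → u ← -1.230000 + 0.54·(-0.528900) = -1.515606
t=0.540000, u=-1.515606: f=-0.137575 → u ← -1.515606 + 0.54·(-0.137575) = -1.589896
u(1.08) ≈ -1.5899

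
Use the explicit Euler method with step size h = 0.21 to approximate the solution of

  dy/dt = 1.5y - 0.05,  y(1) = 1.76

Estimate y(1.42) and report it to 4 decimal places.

3.0191

Euler: y_{n+1} = y_n + h·f(t_n, y_n).
t=1.000000, y=1.760000: f=2.590000 → y ← 1.760000 + 0.21·2.590000 = 2.303900
t=1.210000, y=2.303900: f=3.405850 → y ← 2.303900 + 0.21·3.405850 = 3.019128
y(1.42) ≈ 3.0191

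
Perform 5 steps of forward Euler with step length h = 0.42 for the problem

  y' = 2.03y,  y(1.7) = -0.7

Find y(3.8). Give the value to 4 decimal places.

Euler: y_{n+1} = y_n + h·f(x_n, y_n).
x=1.700000, y=-0.700000: f=-1.421000 → y ← -0.700000 + 0.42·(-1.421000) = -1.296820
x=2.120000, y=-1.296820: f=-2.632545 → y ← -1.296820 + 0.42·(-2.632545) = -2.402489
x=2.540000, y=-2.402489: f=-4.877052 → y ← -2.402489 + 0.42·(-4.877052) = -4.450851
x=2.960000, y=-4.450851: f=-9.035227 → y ← -4.450851 + 0.42·(-9.035227) = -8.245646
x=3.380000, y=-8.245646: f=-16.738661 → y ← -8.245646 + 0.42·(-16.738661) = -15.275884
y(3.8) ≈ -15.2759

-15.2759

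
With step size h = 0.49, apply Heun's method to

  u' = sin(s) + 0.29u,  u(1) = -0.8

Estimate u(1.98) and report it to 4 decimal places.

-0.0057

Heun: k1 = f(s_n, u_n); k2 = f(s_n + h, u_n + h·k1); u_{n+1} = u_n + (h/2)·(k1 + k2).
s=1.000000, u=-0.800000:
  k1 = f(1.000000, -0.800000) = 0.609471
  k2 = f(1.490000, -0.501359) = 0.851344
  u ← -0.800000 + (0.49/2)·(0.609471 + 0.851344) = -0.442100
s=1.490000, u=-0.442100:
  k1 = f(1.490000, -0.442100) = 0.868529
  k2 = f(1.980000, -0.016521) = 0.912647
  u ← -0.442100 + (0.49/2)·(0.868529 + 0.912647) = -0.005712
u(1.98) ≈ -0.0057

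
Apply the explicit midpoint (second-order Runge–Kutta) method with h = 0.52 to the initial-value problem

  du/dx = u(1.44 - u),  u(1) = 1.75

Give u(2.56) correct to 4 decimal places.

1.4880

Midpoint: k1 = f(x_n, u_n); k2 = f(x_n + h/2, u_n + (h/2)·k1); u_{n+1} = u_n + h·k2.
x=1.000000, u=1.750000:
  k1 = f(1.000000, 1.750000) = -0.542500
  k2 = f(1.260000, 1.608950) = -0.271832
  u ← 1.750000 + 0.52·(-0.271832) = 1.608647
x=1.520000, u=1.608647:
  k1 = f(1.520000, 1.608647) = -0.271294
  k2 = f(1.780000, 1.538111) = -0.150905
  u ← 1.608647 + 0.52·(-0.150905) = 1.530177
x=2.040000, u=1.530177:
  k1 = f(2.040000, 1.530177) = -0.137986
  k2 = f(2.300000, 1.494300) = -0.081141
  u ← 1.530177 + 0.52·(-0.081141) = 1.487983
u(2.56) ≈ 1.4880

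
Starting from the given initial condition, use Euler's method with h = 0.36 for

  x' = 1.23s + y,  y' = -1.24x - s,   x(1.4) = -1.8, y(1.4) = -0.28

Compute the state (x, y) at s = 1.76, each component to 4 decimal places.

Euler on (x,y): x_{n+1} = x_n + h·x', y_{n+1} = y_n + h·y'.
1.400000: (-1.800000, -0.280000); f=(1.442000, 0.832000) → (-1.280880, 0.019520)
(x(1.76), y(1.76)) ≈ (-1.2809, 0.0195)

-1.2809, 0.0195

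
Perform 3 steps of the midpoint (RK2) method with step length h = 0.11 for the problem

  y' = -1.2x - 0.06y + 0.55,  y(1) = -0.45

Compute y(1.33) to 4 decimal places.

-0.7185

Midpoint: k1 = f(x_n, y_n); k2 = f(x_n + h/2, y_n + (h/2)·k1); y_{n+1} = y_n + h·k2.
x=1.000000, y=-0.450000:
  k1 = f(1.000000, -0.450000) = -0.623000
  k2 = f(1.055000, -0.484265) = -0.686944
  y ← -0.450000 + 0.11·(-0.686944) = -0.525564
x=1.110000, y=-0.525564:
  k1 = f(1.110000, -0.525564) = -0.750466
  k2 = f(1.165000, -0.566839) = -0.813990
  y ← -0.525564 + 0.11·(-0.813990) = -0.615103
x=1.220000, y=-0.615103:
  k1 = f(1.220000, -0.615103) = -0.877094
  k2 = f(1.275000, -0.663343) = -0.940199
  y ← -0.615103 + 0.11·(-0.940199) = -0.718525
y(1.33) ≈ -0.7185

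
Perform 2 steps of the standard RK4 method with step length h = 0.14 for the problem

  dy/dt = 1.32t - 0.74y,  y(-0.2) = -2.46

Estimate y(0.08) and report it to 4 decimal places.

-2.0180

RK4: k1 = f(t_n, y_n); k2 = f(t_n + h/2, y_n + (h/2)·k1); k3 = f(t_n + h/2, y_n + (h/2)·k2); k4 = f(t_n + h, y_n + h·k3); y_{n+1} = y_n + (h/6)·(k1 + 2k2 + 2k3 + k4).
t=-0.200000, y=-2.460000:
  k1 = f(-0.200000, -2.460000) = 1.556400
  k2 = f(-0.130000, -2.351052) = 1.568178
  k3 = f(-0.130000, -2.350228) = 1.567568
  k4 = f(-0.060000, -2.240540) = 1.578800
  y ← -2.460000 + (0.14/6)·(k1 + 2k2 + 2k3 + k4) = -2.240510
t=-0.060000, y=-2.240510:
  k1 = f(-0.060000, -2.240510) = 1.578778
  k2 = f(0.010000, -2.129996) = 1.589397
  k3 = f(0.010000, -2.129253) = 1.588847
  k4 = f(0.080000, -2.018072) = 1.598973
  y ← -2.240510 + (0.14/6)·(k1 + 2k2 + 2k3 + k4) = -2.018045
y(0.08) ≈ -2.0180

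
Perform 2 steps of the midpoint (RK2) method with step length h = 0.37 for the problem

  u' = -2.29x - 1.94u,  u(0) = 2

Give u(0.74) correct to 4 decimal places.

Midpoint: k1 = f(x_n, u_n); k2 = f(x_n + h/2, u_n + (h/2)·k1); u_{n+1} = u_n + h·k2.
x=0.000000, u=2.000000:
  k1 = f(0.000000, 2.000000) = -3.880000
  k2 = f(0.185000, 1.282200) = -2.911118
  u ← 2.000000 + 0.37·(-2.911118) = 0.922886
x=0.370000, u=0.922886:
  k1 = f(0.370000, 0.922886) = -2.637699
  k2 = f(0.555000, 0.434912) = -2.114679
  u ← 0.922886 + 0.37·(-2.114679) = 0.140455
u(0.74) ≈ 0.1405

0.1405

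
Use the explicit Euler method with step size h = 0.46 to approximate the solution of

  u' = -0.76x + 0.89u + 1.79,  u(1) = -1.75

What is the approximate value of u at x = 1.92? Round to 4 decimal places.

Euler: u_{n+1} = u_n + h·f(x_n, u_n).
x=1.000000, u=-1.750000: f=-0.527500 → u ← -1.750000 + 0.46·(-0.527500) = -1.992650
x=1.460000, u=-1.992650: f=-1.093058 → u ← -1.992650 + 0.46·(-1.093058) = -2.495457
u(1.92) ≈ -2.4955

-2.4955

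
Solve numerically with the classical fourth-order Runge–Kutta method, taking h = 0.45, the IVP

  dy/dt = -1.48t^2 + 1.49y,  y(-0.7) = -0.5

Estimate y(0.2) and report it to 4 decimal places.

RK4: k1 = f(t_n, y_n); k2 = f(t_n + h/2, y_n + (h/2)·k1); k3 = f(t_n + h/2, y_n + (h/2)·k2); k4 = f(t_n + h, y_n + h·k3); y_{n+1} = y_n + (h/6)·(k1 + 2k2 + 2k3 + k4).
t=-0.700000, y=-0.500000:
  k1 = f(-0.700000, -0.500000) = -1.470200
  k2 = f(-0.475000, -0.830795) = -1.571810
  k3 = f(-0.475000, -0.853657) = -1.605874
  k4 = f(-0.250000, -1.222643) = -1.914239
  y ← -0.500000 + (0.45/6)·(k1 + 2k2 + 2k3 + k4) = -1.230485
t=-0.250000, y=-1.230485:
  k1 = f(-0.250000, -1.230485) = -1.925923
  k2 = f(-0.025000, -1.663818) = -2.480014
  k3 = f(-0.025000, -1.788489) = -2.665773
  k4 = f(0.200000, -2.430083) = -3.680024
  y ← -1.230485 + (0.45/6)·(k1 + 2k2 + 2k3 + k4) = -2.422800
y(0.2) ≈ -2.4228

-2.4228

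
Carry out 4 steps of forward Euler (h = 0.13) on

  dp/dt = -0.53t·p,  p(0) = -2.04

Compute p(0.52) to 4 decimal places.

-1.9322

Euler: p_{n+1} = p_n + h·f(t_n, p_n).
t=0.000000, p=-2.040000: f=0.000000 → p ← -2.040000 + 0.13·0.000000 = -2.040000
t=0.130000, p=-2.040000: f=0.140556 → p ← -2.040000 + 0.13·0.140556 = -2.021728
t=0.260000, p=-2.021728: f=0.278594 → p ← -2.021728 + 0.13·0.278594 = -1.985510
t=0.390000, p=-1.985510: f=0.410405 → p ← -1.985510 + 0.13·0.410405 = -1.932158
p(0.52) ≈ -1.9322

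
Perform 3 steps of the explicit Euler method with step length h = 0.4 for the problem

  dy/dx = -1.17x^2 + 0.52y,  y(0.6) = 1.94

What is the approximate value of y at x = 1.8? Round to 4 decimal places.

1.6913

Euler: y_{n+1} = y_n + h·f(x_n, y_n).
x=0.600000, y=1.940000: f=0.587600 → y ← 1.940000 + 0.4·0.587600 = 2.175040
x=1.000000, y=2.175040: f=-0.038979 → y ← 2.175040 + 0.4·(-0.038979) = 2.159448
x=1.400000, y=2.159448: f=-1.170287 → y ← 2.159448 + 0.4·(-1.170287) = 1.691334
y(1.8) ≈ 1.6913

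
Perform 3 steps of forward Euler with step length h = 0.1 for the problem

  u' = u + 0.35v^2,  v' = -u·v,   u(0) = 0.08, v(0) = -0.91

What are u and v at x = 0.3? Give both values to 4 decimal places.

Euler on (u,v): u_{n+1} = u_n + h·u', v_{n+1} = v_n + h·v'.
0.000000: (0.080000, -0.910000); f=(0.369835, 0.072800) → (0.116984, -0.902720)
0.100000: (0.116984, -0.902720); f=(0.402200, 0.105603) → (0.157203, -0.892160)
0.200000: (0.157203, -0.892160); f=(0.435786, 0.140251) → (0.200782, -0.878135)
(u(0.3), v(0.3)) ≈ (0.2008, -0.8781)

0.2008, -0.8781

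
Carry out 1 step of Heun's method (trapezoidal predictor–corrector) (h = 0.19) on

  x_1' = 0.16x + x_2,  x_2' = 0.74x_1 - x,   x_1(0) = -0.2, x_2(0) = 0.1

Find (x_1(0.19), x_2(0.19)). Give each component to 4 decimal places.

Heun on (x_1,x_2): k1 = f(x_n, state_n); k2 = f(x_n + h, state_n + h·k1); state_{n+1} = state_n + (h/2)·(k1 + k2).
0.000000: (-0.200000, 0.100000)
  k1 = (0.100000, -0.148000)
  predictor → (-0.181000, 0.071880)
  k2 = (0.102280, -0.323940)
  → (-0.180783, 0.055166)
(x_1(0.19), x_2(0.19)) ≈ (-0.1808, 0.0552)

-0.1808, 0.0552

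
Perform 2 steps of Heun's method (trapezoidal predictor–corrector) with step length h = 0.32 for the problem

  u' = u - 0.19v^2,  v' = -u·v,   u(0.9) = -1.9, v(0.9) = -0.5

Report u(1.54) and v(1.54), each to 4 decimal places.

-3.7498, -2.4067

Heun on (u,v): k1 = f(t_n, state_n); k2 = f(t_n + h, state_n + h·k1); state_{n+1} = state_n + (h/2)·(k1 + k2).
0.900000: (-1.900000, -0.500000)
  k1 = (-1.947500, -0.950000)
  predictor → (-2.523200, -0.804000)
  k2 = (-2.646019, -2.028653)
  → (-2.634963, -0.976584)
1.220000: (-2.634963, -0.976584)
  k1 = (-2.816169, -2.573264)
  predictor → (-3.536137, -1.800029)
  k2 = (-4.151757, -6.365149)
  → (-3.749831, -2.406731)
(u(1.54), v(1.54)) ≈ (-3.7498, -2.4067)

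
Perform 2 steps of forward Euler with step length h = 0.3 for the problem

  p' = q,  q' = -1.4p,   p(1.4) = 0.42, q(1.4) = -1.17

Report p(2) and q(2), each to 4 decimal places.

-0.3349, -1.3754

Euler on (p,q): p_{n+1} = p_n + h·p', q_{n+1} = q_n + h·q'.
1.400000: (0.420000, -1.170000); f=(-1.170000, -0.588000) → (0.069000, -1.346400)
1.700000: (0.069000, -1.346400); f=(-1.346400, -0.096600) → (-0.334920, -1.375380)
(p(2), q(2)) ≈ (-0.3349, -1.3754)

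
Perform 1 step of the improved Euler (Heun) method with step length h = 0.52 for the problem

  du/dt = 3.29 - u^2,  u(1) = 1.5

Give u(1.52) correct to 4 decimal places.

Heun: k1 = f(t_n, u_n); k2 = f(t_n + h, u_n + h·k1); u_{n+1} = u_n + (h/2)·(k1 + k2).
t=1.000000, u=1.500000:
  k1 = f(1.000000, 1.500000) = 1.040000
  k2 = f(1.520000, 2.040800) = -0.874865
  u ← 1.500000 + (0.52/2)·(1.040000 + (-0.874865)) = 1.542935
u(1.52) ≈ 1.5429

1.5429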